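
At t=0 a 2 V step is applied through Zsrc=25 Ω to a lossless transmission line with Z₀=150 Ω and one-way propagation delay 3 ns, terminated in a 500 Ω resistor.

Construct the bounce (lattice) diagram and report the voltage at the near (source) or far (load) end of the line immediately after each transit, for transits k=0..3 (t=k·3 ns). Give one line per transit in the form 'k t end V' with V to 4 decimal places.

Γ_L=0.538462, Γ_S=-0.714286; launch V₁=2·150/175=1.714286
k=0 src: V=1.7143
k=1 load: inc=1.714286, refl=1.714286·0.538462=0.9231; V=0.000000+1.714286+0.923077=2.6374
k=2 src: inc=0.923077, refl=0.923077·-0.714286=-0.6593; V=1.714286+0.923077+-0.659341=1.9780
k=3 load: inc=-0.659341, refl=-0.659341·0.538462=-0.3550; V=2.637363+-0.659341+-0.355030=1.6230

0 0 source 1.7143
1 3 load 2.6374
2 6 source 1.9780
3 9 load 1.6230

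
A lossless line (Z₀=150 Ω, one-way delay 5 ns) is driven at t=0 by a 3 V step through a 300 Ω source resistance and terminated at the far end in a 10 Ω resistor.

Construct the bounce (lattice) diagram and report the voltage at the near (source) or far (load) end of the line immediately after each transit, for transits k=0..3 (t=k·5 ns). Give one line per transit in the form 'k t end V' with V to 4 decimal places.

0 0 source 1.0000
1 5 load 0.1250
2 10 source -0.1667
3 15 load 0.0885

Γ_L=-0.875000, Γ_S=0.333333; launch V₁=3·150/450=1.000000
k=0 src: V=1.0000
k=1 load: inc=1.000000, refl=1.000000·-0.875000=-0.8750; V=0.000000+1.000000+-0.875000=0.1250
k=2 src: inc=-0.875000, refl=-0.875000·0.333333=-0.2917; V=1.000000+-0.875000+-0.291667=-0.1667
k=3 load: inc=-0.291667, refl=-0.291667·-0.875000=0.2552; V=0.125000+-0.291667+0.255208=0.0885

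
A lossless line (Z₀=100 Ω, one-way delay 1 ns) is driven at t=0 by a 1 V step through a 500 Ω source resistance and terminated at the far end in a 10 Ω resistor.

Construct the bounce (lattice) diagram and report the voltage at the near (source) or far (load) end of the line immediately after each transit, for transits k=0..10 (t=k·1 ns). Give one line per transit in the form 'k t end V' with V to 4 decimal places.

Γ_L=-0.818182, Γ_S=0.666667; launch V₁=1·100/600=0.166667
k=0 src: V=0.1667
k=1 load: inc=0.166667, refl=0.166667·-0.818182=-0.1364; V=0.000000+0.166667+-0.136364=0.0303
k=2 src: inc=-0.136364, refl=-0.136364·0.666667=-0.0909; V=0.166667+-0.136364+-0.090909=-0.0606
k=3 load: inc=-0.090909, refl=-0.090909·-0.818182=0.0744; V=0.030303+-0.090909+0.074380=0.0138
k=4 src: inc=0.074380, refl=0.074380·0.666667=0.0496; V=-0.060606+0.074380+0.049587=0.0634
k=5 load: inc=0.049587, refl=0.049587·-0.818182=-0.0406; V=0.013774+0.049587+-0.040571=0.0228
k=6 src: inc=-0.040571, refl=-0.040571·0.666667=-0.0270; V=0.063361+-0.040571+-0.027047=-0.0043
k=7 load: inc=-0.027047, refl=-0.027047·-0.818182=0.0221; V=0.022790+-0.027047+0.022130=0.0179
k=8 src: inc=0.022130, refl=0.022130·0.666667=0.0148; V=-0.004257+0.022130+0.014753=0.0326
k=9 load: inc=0.014753, refl=0.014753·-0.818182=-0.0121; V=0.017872+0.014753+-0.012071=0.0206
k=10 src: inc=-0.012071, refl=-0.012071·0.666667=-0.0080; V=0.032625+-0.012071+-0.008047=0.0125

0 0 source 0.1667
1 1 load 0.0303
2 2 source -0.0606
3 3 load 0.0138
4 4 source 0.0634
5 5 load 0.0228
6 6 source -0.0043
7 7 load 0.0179
8 8 source 0.0326
9 9 load 0.0206
10 10 source 0.0125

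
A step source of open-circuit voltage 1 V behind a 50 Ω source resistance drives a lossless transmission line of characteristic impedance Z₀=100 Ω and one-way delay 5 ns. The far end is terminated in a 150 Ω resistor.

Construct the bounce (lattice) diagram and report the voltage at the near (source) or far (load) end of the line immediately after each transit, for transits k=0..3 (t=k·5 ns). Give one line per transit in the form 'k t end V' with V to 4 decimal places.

Γ_L=0.200000, Γ_S=-0.333333; launch V₁=1·100/150=0.666667
k=0 src: V=0.6667
k=1 load: inc=0.666667, refl=0.666667·0.200000=0.1333; V=0.000000+0.666667+0.133333=0.8000
k=2 src: inc=0.133333, refl=0.133333·-0.333333=-0.0444; V=0.666667+0.133333+-0.044444=0.7556
k=3 load: inc=-0.044444, refl=-0.044444·0.200000=-0.0089; V=0.800000+-0.044444+-0.008889=0.7467

0 0 source 0.6667
1 5 load 0.8000
2 10 source 0.7556
3 15 load 0.7467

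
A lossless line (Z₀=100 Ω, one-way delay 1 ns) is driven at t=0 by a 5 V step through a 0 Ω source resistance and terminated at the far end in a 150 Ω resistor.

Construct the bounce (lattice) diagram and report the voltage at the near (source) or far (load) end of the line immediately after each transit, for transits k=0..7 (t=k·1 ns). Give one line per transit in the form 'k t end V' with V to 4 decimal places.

0 0 source 5.0000
1 1 load 6.0000
2 2 source 5.0000
3 3 load 4.8000
4 4 source 5.0000
5 5 load 5.0400
6 6 source 5.0000
7 7 load 4.9920

Γ_L=0.200000, Γ_S=-1.000000; launch V₁=5·100/100=5.000000
k=0 src: V=5.0000
k=1 load: inc=5.000000, refl=5.000000·0.200000=1.0000; V=0.000000+5.000000+1.000000=6.0000
k=2 src: inc=1.000000, refl=1.000000·-1.000000=-1.0000; V=5.000000+1.000000+-1.000000=5.0000
k=3 load: inc=-1.000000, refl=-1.000000·0.200000=-0.2000; V=6.000000+-1.000000+-0.200000=4.8000
k=4 src: inc=-0.200000, refl=-0.200000·-1.000000=0.2000; V=5.000000+-0.200000+0.200000=5.0000
k=5 load: inc=0.200000, refl=0.200000·0.200000=0.0400; V=4.800000+0.200000+0.040000=5.0400
k=6 src: inc=0.040000, refl=0.040000·-1.000000=-0.0400; V=5.000000+0.040000+-0.040000=5.0000
k=7 load: inc=-0.040000, refl=-0.040000·0.200000=-0.0080; V=5.040000+-0.040000+-0.008000=4.9920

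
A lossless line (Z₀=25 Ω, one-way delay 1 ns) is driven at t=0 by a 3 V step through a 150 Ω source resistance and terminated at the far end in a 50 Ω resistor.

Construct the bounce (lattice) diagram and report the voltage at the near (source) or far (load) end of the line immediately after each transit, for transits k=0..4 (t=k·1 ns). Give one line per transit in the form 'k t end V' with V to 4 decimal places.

Γ_L=0.333333, Γ_S=0.714286; launch V₁=3·25/175=0.428571
k=0 src: V=0.4286
k=1 load: inc=0.428571, refl=0.428571·0.333333=0.1429; V=0.000000+0.428571+0.142857=0.5714
k=2 src: inc=0.142857, refl=0.142857·0.714286=0.1020; V=0.428571+0.142857+0.102041=0.6735
k=3 load: inc=0.102041, refl=0.102041·0.333333=0.0340; V=0.571429+0.102041+0.034014=0.7075
k=4 src: inc=0.034014, refl=0.034014·0.714286=0.0243; V=0.673469+0.034014+0.024295=0.7318

0 0 source 0.4286
1 1 load 0.5714
2 2 source 0.6735
3 3 load 0.7075
4 4 source 0.7318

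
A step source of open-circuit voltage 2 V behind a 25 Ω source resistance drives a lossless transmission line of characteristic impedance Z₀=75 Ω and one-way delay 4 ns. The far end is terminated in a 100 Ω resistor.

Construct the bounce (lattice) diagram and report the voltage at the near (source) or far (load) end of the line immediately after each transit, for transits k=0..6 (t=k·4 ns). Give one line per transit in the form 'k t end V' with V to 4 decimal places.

Γ_L=0.142857, Γ_S=-0.500000; launch V₁=2·75/100=1.500000
k=0 src: V=1.5000
k=1 load: inc=1.500000, refl=1.500000·0.142857=0.2143; V=0.000000+1.500000+0.214286=1.7143
k=2 src: inc=0.214286, refl=0.214286·-0.500000=-0.1071; V=1.500000+0.214286+-0.107143=1.6071
k=3 load: inc=-0.107143, refl=-0.107143·0.142857=-0.0153; V=1.714286+-0.107143+-0.015306=1.5918
k=4 src: inc=-0.015306, refl=-0.015306·-0.500000=0.0077; V=1.607143+-0.015306+0.007653=1.5995
k=5 load: inc=0.007653, refl=0.007653·0.142857=0.0011; V=1.591837+0.007653+0.001093=1.6006
k=6 src: inc=0.001093, refl=0.001093·-0.500000=-0.0005; V=1.599490+0.001093+-0.000547=1.6000

0 0 source 1.5000
1 4 load 1.7143
2 8 source 1.6071
3 12 load 1.5918
4 16 source 1.5995
5 20 load 1.6006
6 24 source 1.6000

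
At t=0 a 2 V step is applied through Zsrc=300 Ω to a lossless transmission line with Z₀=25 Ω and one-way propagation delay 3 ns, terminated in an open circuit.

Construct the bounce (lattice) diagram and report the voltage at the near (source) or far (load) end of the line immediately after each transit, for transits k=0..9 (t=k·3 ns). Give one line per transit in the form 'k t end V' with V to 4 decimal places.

Γ_L=1.000000, Γ_S=0.846154; launch V₁=2·25/325=0.153846
k=0 src: V=0.1538
k=1 load: inc=0.153846, refl=0.153846·1.000000=0.1538; V=0.000000+0.153846+0.153846=0.3077
k=2 src: inc=0.153846, refl=0.153846·0.846154=0.1302; V=0.153846+0.153846+0.130178=0.4379
k=3 load: inc=0.130178, refl=0.130178·1.000000=0.1302; V=0.307692+0.130178+0.130178=0.5680
k=4 src: inc=0.130178, refl=0.130178·0.846154=0.1102; V=0.437870+0.130178+0.110150=0.6782
k=5 load: inc=0.110150, refl=0.110150·1.000000=0.1102; V=0.568047+0.110150+0.110150=0.7883
k=6 src: inc=0.110150, refl=0.110150·0.846154=0.0932; V=0.678198+0.110150+0.093204=0.8816
k=7 load: inc=0.093204, refl=0.093204·1.000000=0.0932; V=0.788348+0.093204+0.093204=0.9748
k=8 src: inc=0.093204, refl=0.093204·0.846154=0.0789; V=0.881552+0.093204+0.078865=1.0536
k=9 load: inc=0.078865, refl=0.078865·1.000000=0.0789; V=0.974756+0.078865+0.078865=1.1325

0 0 source 0.1538
1 3 load 0.3077
2 6 source 0.4379
3 9 load 0.5680
4 12 source 0.6782
5 15 load 0.7883
6 18 source 0.8816
7 21 load 0.9748
8 24 source 1.0536
9 27 load 1.1325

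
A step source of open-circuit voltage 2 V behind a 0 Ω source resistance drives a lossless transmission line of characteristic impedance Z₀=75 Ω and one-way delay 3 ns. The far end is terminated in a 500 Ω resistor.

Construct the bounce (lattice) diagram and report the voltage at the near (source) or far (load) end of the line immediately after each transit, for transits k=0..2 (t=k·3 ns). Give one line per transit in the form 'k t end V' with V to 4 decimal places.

0 0 source 2.0000
1 3 load 3.4783
2 6 source 2.0000

Γ_L=0.739130, Γ_S=-1.000000; launch V₁=2·75/75=2.000000
k=0 src: V=2.0000
k=1 load: inc=2.000000, refl=2.000000·0.739130=1.4783; V=0.000000+2.000000+1.478261=3.4783
k=2 src: inc=1.478261, refl=1.478261·-1.000000=-1.4783; V=2.000000+1.478261+-1.478261=2.0000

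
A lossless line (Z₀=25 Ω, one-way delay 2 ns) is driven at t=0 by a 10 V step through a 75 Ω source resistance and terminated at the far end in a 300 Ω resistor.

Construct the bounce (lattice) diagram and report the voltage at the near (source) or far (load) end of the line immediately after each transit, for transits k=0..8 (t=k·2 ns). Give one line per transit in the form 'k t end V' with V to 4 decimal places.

0 0 source 2.5000
1 2 load 4.6154
2 4 source 5.6731
3 6 load 6.5680
4 8 source 7.0155
5 10 load 7.3942
6 12 source 7.5835
7 14 load 7.7437
8 16 source 7.8238

Γ_L=0.846154, Γ_S=0.500000; launch V₁=10·25/100=2.500000
k=0 src: V=2.5000
k=1 load: inc=2.500000, refl=2.500000·0.846154=2.1154; V=0.000000+2.500000+2.115385=4.6154
k=2 src: inc=2.115385, refl=2.115385·0.500000=1.0577; V=2.500000+2.115385+1.057692=5.6731
k=3 load: inc=1.057692, refl=1.057692·0.846154=0.8950; V=4.615385+1.057692+0.894970=6.5680
k=4 src: inc=0.894970, refl=0.894970·0.500000=0.4475; V=5.673077+0.894970+0.447485=7.0155
k=5 load: inc=0.447485, refl=0.447485·0.846154=0.3786; V=6.568047+0.447485+0.378641=7.3942
k=6 src: inc=0.378641, refl=0.378641·0.500000=0.1893; V=7.015533+0.378641+0.189321=7.5835
k=7 load: inc=0.189321, refl=0.189321·0.846154=0.1602; V=7.394174+0.189321+0.160194=7.7437
k=8 src: inc=0.160194, refl=0.160194·0.500000=0.0801; V=7.583495+0.160194+0.080097=7.8238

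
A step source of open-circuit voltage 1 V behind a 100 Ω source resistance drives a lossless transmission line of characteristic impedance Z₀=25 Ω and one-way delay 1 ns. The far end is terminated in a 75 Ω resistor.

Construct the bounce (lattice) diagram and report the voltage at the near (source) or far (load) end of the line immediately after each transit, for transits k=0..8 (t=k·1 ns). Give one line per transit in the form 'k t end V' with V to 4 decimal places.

0 0 source 0.2000
1 1 load 0.3000
2 2 source 0.3600
3 3 load 0.3900
4 4 source 0.4080
5 5 load 0.4170
6 6 source 0.4224
7 7 load 0.4251
8 8 source 0.4267

Γ_L=0.500000, Γ_S=0.600000; launch V₁=1·25/125=0.200000
k=0 src: V=0.2000
k=1 load: inc=0.200000, refl=0.200000·0.500000=0.1000; V=0.000000+0.200000+0.100000=0.3000
k=2 src: inc=0.100000, refl=0.100000·0.600000=0.0600; V=0.200000+0.100000+0.060000=0.3600
k=3 load: inc=0.060000, refl=0.060000·0.500000=0.0300; V=0.300000+0.060000+0.030000=0.3900
k=4 src: inc=0.030000, refl=0.030000·0.600000=0.0180; V=0.360000+0.030000+0.018000=0.4080
k=5 load: inc=0.018000, refl=0.018000·0.500000=0.0090; V=0.390000+0.018000+0.009000=0.4170
k=6 src: inc=0.009000, refl=0.009000·0.600000=0.0054; V=0.408000+0.009000+0.005400=0.4224
k=7 load: inc=0.005400, refl=0.005400·0.500000=0.0027; V=0.417000+0.005400+0.002700=0.4251
k=8 src: inc=0.002700, refl=0.002700·0.600000=0.0016; V=0.422400+0.002700+0.001620=0.4267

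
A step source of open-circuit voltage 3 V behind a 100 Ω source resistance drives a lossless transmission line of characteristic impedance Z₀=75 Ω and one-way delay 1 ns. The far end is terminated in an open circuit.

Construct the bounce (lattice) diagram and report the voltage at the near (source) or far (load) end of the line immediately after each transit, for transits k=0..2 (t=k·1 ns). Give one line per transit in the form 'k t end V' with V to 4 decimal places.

Γ_L=1.000000, Γ_S=0.142857; launch V₁=3·75/175=1.285714
k=0 src: V=1.2857
k=1 load: inc=1.285714, refl=1.285714·1.000000=1.2857; V=0.000000+1.285714+1.285714=2.5714
k=2 src: inc=1.285714, refl=1.285714·0.142857=0.1837; V=1.285714+1.285714+0.183673=2.7551

0 0 source 1.2857
1 1 load 2.5714
2 2 source 2.7551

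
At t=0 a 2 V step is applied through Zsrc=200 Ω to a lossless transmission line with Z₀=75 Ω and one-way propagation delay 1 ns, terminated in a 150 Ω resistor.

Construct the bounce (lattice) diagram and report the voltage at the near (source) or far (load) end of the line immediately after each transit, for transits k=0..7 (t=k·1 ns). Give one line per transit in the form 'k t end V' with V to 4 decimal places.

0 0 source 0.5455
1 1 load 0.7273
2 2 source 0.8099
3 3 load 0.8375
4 4 source 0.8500
5 5 load 0.8542
6 6 source 0.8561
7 7 load 0.8567

Γ_L=0.333333, Γ_S=0.454545; launch V₁=2·75/275=0.545455
k=0 src: V=0.5455
k=1 load: inc=0.545455, refl=0.545455·0.333333=0.1818; V=0.000000+0.545455+0.181818=0.7273
k=2 src: inc=0.181818, refl=0.181818·0.454545=0.0826; V=0.545455+0.181818+0.082645=0.8099
k=3 load: inc=0.082645, refl=0.082645·0.333333=0.0275; V=0.727273+0.082645+0.027548=0.8375
k=4 src: inc=0.027548, refl=0.027548·0.454545=0.0125; V=0.809917+0.027548+0.012522=0.8500
k=5 load: inc=0.012522, refl=0.012522·0.333333=0.0042; V=0.837466+0.012522+0.004174=0.8542
k=6 src: inc=0.004174, refl=0.004174·0.454545=0.0019; V=0.849987+0.004174+0.001897=0.8561
k=7 load: inc=0.001897, refl=0.001897·0.333333=0.0006; V=0.854161+0.001897+0.000632=0.8567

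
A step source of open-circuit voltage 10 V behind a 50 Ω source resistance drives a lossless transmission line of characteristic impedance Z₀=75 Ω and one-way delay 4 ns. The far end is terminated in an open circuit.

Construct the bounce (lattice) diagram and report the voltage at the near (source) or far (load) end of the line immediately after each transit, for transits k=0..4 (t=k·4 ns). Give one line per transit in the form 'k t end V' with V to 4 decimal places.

0 0 source 6.0000
1 4 load 12.0000
2 8 source 10.8000
3 12 load 9.6000
4 16 source 9.8400

Γ_L=1.000000, Γ_S=-0.200000; launch V₁=10·75/125=6.000000
k=0 src: V=6.0000
k=1 load: inc=6.000000, refl=6.000000·1.000000=6.0000; V=0.000000+6.000000+6.000000=12.0000
k=2 src: inc=6.000000, refl=6.000000·-0.200000=-1.2000; V=6.000000+6.000000+-1.200000=10.8000
k=3 load: inc=-1.200000, refl=-1.200000·1.000000=-1.2000; V=12.000000+-1.200000+-1.200000=9.6000
k=4 src: inc=-1.200000, refl=-1.200000·-0.200000=0.2400; V=10.800000+-1.200000+0.240000=9.8400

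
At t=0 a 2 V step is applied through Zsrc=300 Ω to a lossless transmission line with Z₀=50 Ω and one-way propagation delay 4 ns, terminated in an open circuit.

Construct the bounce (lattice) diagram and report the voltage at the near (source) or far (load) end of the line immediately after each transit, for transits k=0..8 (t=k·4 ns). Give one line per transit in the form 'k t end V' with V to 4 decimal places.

Γ_L=1.000000, Γ_S=0.714286; launch V₁=2·50/350=0.285714
k=0 src: V=0.2857
k=1 load: inc=0.285714, refl=0.285714·1.000000=0.2857; V=0.000000+0.285714+0.285714=0.5714
k=2 src: inc=0.285714, refl=0.285714·0.714286=0.2041; V=0.285714+0.285714+0.204082=0.7755
k=3 load: inc=0.204082, refl=0.204082·1.000000=0.2041; V=0.571429+0.204082+0.204082=0.9796
k=4 src: inc=0.204082, refl=0.204082·0.714286=0.1458; V=0.775510+0.204082+0.145773=1.1254
k=5 load: inc=0.145773, refl=0.145773·1.000000=0.1458; V=0.979592+0.145773+0.145773=1.2711
k=6 src: inc=0.145773, refl=0.145773·0.714286=0.1041; V=1.125364+0.145773+0.104123=1.3753
k=7 load: inc=0.104123, refl=0.104123·1.000000=0.1041; V=1.271137+0.104123+0.104123=1.4794
k=8 src: inc=0.104123, refl=0.104123·0.714286=0.0744; V=1.375260+0.104123+0.074374=1.5538

0 0 source 0.2857
1 4 load 0.5714
2 8 source 0.7755
3 12 load 0.9796
4 16 source 1.1254
5 20 load 1.2711
6 24 source 1.3753
7 28 load 1.4794
8 32 source 1.5538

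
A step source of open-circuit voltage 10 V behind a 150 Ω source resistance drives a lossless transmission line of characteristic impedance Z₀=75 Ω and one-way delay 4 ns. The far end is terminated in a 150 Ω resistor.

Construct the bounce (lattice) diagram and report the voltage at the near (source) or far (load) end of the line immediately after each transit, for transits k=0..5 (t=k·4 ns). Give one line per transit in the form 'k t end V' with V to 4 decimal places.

Γ_L=0.333333, Γ_S=0.333333; launch V₁=10·75/225=3.333333
k=0 src: V=3.3333
k=1 load: inc=3.333333, refl=3.333333·0.333333=1.1111; V=0.000000+3.333333+1.111111=4.4444
k=2 src: inc=1.111111, refl=1.111111·0.333333=0.3704; V=3.333333+1.111111+0.370370=4.8148
k=3 load: inc=0.370370, refl=0.370370·0.333333=0.1235; V=4.444444+0.370370+0.123457=4.9383
k=4 src: inc=0.123457, refl=0.123457·0.333333=0.0412; V=4.814815+0.123457+0.041152=4.9794
k=5 load: inc=0.041152, refl=0.041152·0.333333=0.0137; V=4.938272+0.041152+0.013717=4.9931

0 0 source 3.3333
1 4 load 4.4444
2 8 source 4.8148
3 12 load 4.9383
4 16 source 4.9794
5 20 load 4.9931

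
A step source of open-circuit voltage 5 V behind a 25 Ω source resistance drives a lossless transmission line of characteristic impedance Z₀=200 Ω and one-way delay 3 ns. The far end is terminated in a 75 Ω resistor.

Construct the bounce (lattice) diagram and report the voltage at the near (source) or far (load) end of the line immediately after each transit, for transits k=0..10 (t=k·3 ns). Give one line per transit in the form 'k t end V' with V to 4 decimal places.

0 0 source 4.4444
1 3 load 2.4242
2 6 source 3.9955
3 9 load 3.2813
4 12 source 3.8368
5 15 load 3.5843
6 18 source 3.7807
7 21 load 3.6914
8 24 source 3.7608
9 27 load 3.7293
10 30 source 3.7538

Γ_L=-0.454545, Γ_S=-0.777778; launch V₁=5·200/225=4.444444
k=0 src: V=4.4444
k=1 load: inc=4.444444, refl=4.444444·-0.454545=-2.0202; V=0.000000+4.444444+-2.020202=2.4242
k=2 src: inc=-2.020202, refl=-2.020202·-0.777778=1.5713; V=4.444444+-2.020202+1.571268=3.9955
k=3 load: inc=1.571268, refl=1.571268·-0.454545=-0.7142; V=2.424242+1.571268+-0.714213=3.2813
k=4 src: inc=-0.714213, refl=-0.714213·-0.777778=0.5555; V=3.995511+-0.714213+0.555499=3.8368
k=5 load: inc=0.555499, refl=0.555499·-0.454545=-0.2525; V=3.281298+0.555499+-0.252499=3.5843
k=6 src: inc=-0.252499, refl=-0.252499·-0.777778=0.1964; V=3.836797+-0.252499+0.196388=3.7807
k=7 load: inc=0.196388, refl=0.196388·-0.454545=-0.0893; V=3.584297+0.196388+-0.089267=3.6914
k=8 src: inc=-0.089267, refl=-0.089267·-0.777778=0.0694; V=3.780686+-0.089267+0.069430=3.7608
k=9 load: inc=0.069430, refl=0.069430·-0.454545=-0.0316; V=3.691418+0.069430+-0.031559=3.7293
k=10 src: inc=-0.031559, refl=-0.031559·-0.777778=0.0245; V=3.760848+-0.031559+0.024546=3.7538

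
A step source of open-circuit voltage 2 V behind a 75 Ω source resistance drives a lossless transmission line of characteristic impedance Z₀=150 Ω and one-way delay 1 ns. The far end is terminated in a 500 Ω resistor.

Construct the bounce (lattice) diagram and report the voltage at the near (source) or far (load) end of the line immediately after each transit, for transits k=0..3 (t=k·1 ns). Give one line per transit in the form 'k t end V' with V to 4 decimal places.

Γ_L=0.538462, Γ_S=-0.333333; launch V₁=2·150/225=1.333333
k=0 src: V=1.3333
k=1 load: inc=1.333333, refl=1.333333·0.538462=0.7179; V=0.000000+1.333333+0.717949=2.0513
k=2 src: inc=0.717949, refl=0.717949·-0.333333=-0.2393; V=1.333333+0.717949+-0.239316=1.8120
k=3 load: inc=-0.239316, refl=-0.239316·0.538462=-0.1289; V=2.051282+-0.239316+-0.128863=1.6831

0 0 source 1.3333
1 1 load 2.0513
2 2 source 1.8120
3 3 load 1.6831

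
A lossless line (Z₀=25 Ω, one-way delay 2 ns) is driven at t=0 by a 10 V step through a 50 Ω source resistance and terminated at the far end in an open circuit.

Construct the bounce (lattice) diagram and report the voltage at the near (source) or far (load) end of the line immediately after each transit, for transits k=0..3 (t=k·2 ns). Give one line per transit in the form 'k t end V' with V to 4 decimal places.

0 0 source 3.3333
1 2 load 6.6667
2 4 source 7.7778
3 6 load 8.8889

Γ_L=1.000000, Γ_S=0.333333; launch V₁=10·25/75=3.333333
k=0 src: V=3.3333
k=1 load: inc=3.333333, refl=3.333333·1.000000=3.3333; V=0.000000+3.333333+3.333333=6.6667
k=2 src: inc=3.333333, refl=3.333333·0.333333=1.1111; V=3.333333+3.333333+1.111111=7.7778
k=3 load: inc=1.111111, refl=1.111111·1.000000=1.1111; V=6.666667+1.111111+1.111111=8.8889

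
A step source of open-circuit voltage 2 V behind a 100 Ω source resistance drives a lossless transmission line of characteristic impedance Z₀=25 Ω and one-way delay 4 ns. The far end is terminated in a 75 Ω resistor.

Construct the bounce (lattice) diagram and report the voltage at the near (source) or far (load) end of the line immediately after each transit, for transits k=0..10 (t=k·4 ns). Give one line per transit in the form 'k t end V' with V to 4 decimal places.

0 0 source 0.4000
1 4 load 0.6000
2 8 source 0.7200
3 12 load 0.7800
4 16 source 0.8160
5 20 load 0.8340
6 24 source 0.8448
7 28 load 0.8502
8 32 source 0.8534
9 36 load 0.8551
10 40 source 0.8560

Γ_L=0.500000, Γ_S=0.600000; launch V₁=2·25/125=0.400000
k=0 src: V=0.4000
k=1 load: inc=0.400000, refl=0.400000·0.500000=0.2000; V=0.000000+0.400000+0.200000=0.6000
k=2 src: inc=0.200000, refl=0.200000·0.600000=0.1200; V=0.400000+0.200000+0.120000=0.7200
k=3 load: inc=0.120000, refl=0.120000·0.500000=0.0600; V=0.600000+0.120000+0.060000=0.7800
k=4 src: inc=0.060000, refl=0.060000·0.600000=0.0360; V=0.720000+0.060000+0.036000=0.8160
k=5 load: inc=0.036000, refl=0.036000·0.500000=0.0180; V=0.780000+0.036000+0.018000=0.8340
k=6 src: inc=0.018000, refl=0.018000·0.600000=0.0108; V=0.816000+0.018000+0.010800=0.8448
k=7 load: inc=0.010800, refl=0.010800·0.500000=0.0054; V=0.834000+0.010800+0.005400=0.8502
k=8 src: inc=0.005400, refl=0.005400·0.600000=0.0032; V=0.844800+0.005400+0.003240=0.8534
k=9 load: inc=0.003240, refl=0.003240·0.500000=0.0016; V=0.850200+0.003240+0.001620=0.8551
k=10 src: inc=0.001620, refl=0.001620·0.600000=0.0010; V=0.853440+0.001620+0.000972=0.8560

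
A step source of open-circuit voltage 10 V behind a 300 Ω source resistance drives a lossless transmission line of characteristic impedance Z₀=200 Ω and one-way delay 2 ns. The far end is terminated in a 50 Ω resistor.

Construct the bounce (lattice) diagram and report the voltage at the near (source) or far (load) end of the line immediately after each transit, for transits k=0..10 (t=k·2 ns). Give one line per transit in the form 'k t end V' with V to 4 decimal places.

0 0 source 4.0000
1 2 load 1.6000
2 4 source 1.1200
3 6 load 1.4080
4 8 source 1.4656
5 10 load 1.4310
6 12 source 1.4241
7 14 load 1.4283
8 16 source 1.4291
9 18 load 1.4286
10 20 source 1.4285

Γ_L=-0.600000, Γ_S=0.200000; launch V₁=10·200/500=4.000000
k=0 src: V=4.0000
k=1 load: inc=4.000000, refl=4.000000·-0.600000=-2.4000; V=0.000000+4.000000+-2.400000=1.6000
k=2 src: inc=-2.400000, refl=-2.400000·0.200000=-0.4800; V=4.000000+-2.400000+-0.480000=1.1200
k=3 load: inc=-0.480000, refl=-0.480000·-0.600000=0.2880; V=1.600000+-0.480000+0.288000=1.4080
k=4 src: inc=0.288000, refl=0.288000·0.200000=0.0576; V=1.120000+0.288000+0.057600=1.4656
k=5 load: inc=0.057600, refl=0.057600·-0.600000=-0.0346; V=1.408000+0.057600+-0.034560=1.4310
k=6 src: inc=-0.034560, refl=-0.034560·0.200000=-0.0069; V=1.465600+-0.034560+-0.006912=1.4241
k=7 load: inc=-0.006912, refl=-0.006912·-0.600000=0.0041; V=1.431040+-0.006912+0.004147=1.4283
k=8 src: inc=0.004147, refl=0.004147·0.200000=0.0008; V=1.424128+0.004147+0.000829=1.4291
k=9 load: inc=0.000829, refl=0.000829·-0.600000=-0.0005; V=1.428275+0.000829+-0.000498=1.4286
k=10 src: inc=-0.000498, refl=-0.000498·0.200000=-0.0001; V=1.429105+-0.000498+-0.000100=1.4285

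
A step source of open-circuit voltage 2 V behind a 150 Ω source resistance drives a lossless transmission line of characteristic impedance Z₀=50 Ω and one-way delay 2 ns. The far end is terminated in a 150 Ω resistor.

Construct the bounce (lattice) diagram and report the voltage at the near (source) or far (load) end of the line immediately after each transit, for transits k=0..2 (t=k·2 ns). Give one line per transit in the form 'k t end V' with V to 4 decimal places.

Γ_L=0.500000, Γ_S=0.500000; launch V₁=2·50/200=0.500000
k=0 src: V=0.5000
k=1 load: inc=0.500000, refl=0.500000·0.500000=0.2500; V=0.000000+0.500000+0.250000=0.7500
k=2 src: inc=0.250000, refl=0.250000·0.500000=0.1250; V=0.500000+0.250000+0.125000=0.8750

0 0 source 0.5000
1 2 load 0.7500
2 4 source 0.8750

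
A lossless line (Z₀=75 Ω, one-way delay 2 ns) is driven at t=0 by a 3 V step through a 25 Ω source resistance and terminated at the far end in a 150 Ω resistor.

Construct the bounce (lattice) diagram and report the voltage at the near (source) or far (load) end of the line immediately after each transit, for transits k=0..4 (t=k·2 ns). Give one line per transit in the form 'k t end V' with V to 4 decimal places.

0 0 source 2.2500
1 2 load 3.0000
2 4 source 2.6250
3 6 load 2.5000
4 8 source 2.5625

Γ_L=0.333333, Γ_S=-0.500000; launch V₁=3·75/100=2.250000
k=0 src: V=2.2500
k=1 load: inc=2.250000, refl=2.250000·0.333333=0.7500; V=0.000000+2.250000+0.750000=3.0000
k=2 src: inc=0.750000, refl=0.750000·-0.500000=-0.3750; V=2.250000+0.750000+-0.375000=2.6250
k=3 load: inc=-0.375000, refl=-0.375000·0.333333=-0.1250; V=3.000000+-0.375000+-0.125000=2.5000
k=4 src: inc=-0.125000, refl=-0.125000·-0.500000=0.0625; V=2.625000+-0.125000+0.062500=2.5625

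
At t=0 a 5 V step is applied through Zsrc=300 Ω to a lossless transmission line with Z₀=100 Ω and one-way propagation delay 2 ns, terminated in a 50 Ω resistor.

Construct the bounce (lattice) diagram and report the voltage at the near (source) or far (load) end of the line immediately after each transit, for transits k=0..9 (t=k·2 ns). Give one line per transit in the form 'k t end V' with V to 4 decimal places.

Γ_L=-0.333333, Γ_S=0.500000; launch V₁=5·100/400=1.250000
k=0 src: V=1.2500
k=1 load: inc=1.250000, refl=1.250000·-0.333333=-0.4167; V=0.000000+1.250000+-0.416667=0.8333
k=2 src: inc=-0.416667, refl=-0.416667·0.500000=-0.2083; V=1.250000+-0.416667+-0.208333=0.6250
k=3 load: inc=-0.208333, refl=-0.208333·-0.333333=0.0694; V=0.833333+-0.208333+0.069444=0.6944
k=4 src: inc=0.069444, refl=0.069444·0.500000=0.0347; V=0.625000+0.069444+0.034722=0.7292
k=5 load: inc=0.034722, refl=0.034722·-0.333333=-0.0116; V=0.694444+0.034722+-0.011574=0.7176
k=6 src: inc=-0.011574, refl=-0.011574·0.500000=-0.0058; V=0.729167+-0.011574+-0.005787=0.7118
k=7 load: inc=-0.005787, refl=-0.005787·-0.333333=0.0019; V=0.717593+-0.005787+0.001929=0.7137
k=8 src: inc=0.001929, refl=0.001929·0.500000=0.0010; V=0.711806+0.001929+0.000965=0.7147
k=9 load: inc=0.000965, refl=0.000965·-0.333333=-0.0003; V=0.713735+0.000965+-0.000322=0.7144

0 0 source 1.2500
1 2 load 0.8333
2 4 source 0.6250
3 6 load 0.6944
4 8 source 0.7292
5 10 load 0.7176
6 12 source 0.7118
7 14 load 0.7137
8 16 source 0.7147
9 18 load 0.7144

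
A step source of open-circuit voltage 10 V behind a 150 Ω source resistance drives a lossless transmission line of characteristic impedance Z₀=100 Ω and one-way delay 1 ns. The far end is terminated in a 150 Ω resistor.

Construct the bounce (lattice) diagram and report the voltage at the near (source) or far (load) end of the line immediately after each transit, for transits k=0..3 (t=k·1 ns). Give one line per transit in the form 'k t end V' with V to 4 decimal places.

0 0 source 4.0000
1 1 load 4.8000
2 2 source 4.9600
3 3 load 4.9920

Γ_L=0.200000, Γ_S=0.200000; launch V₁=10·100/250=4.000000
k=0 src: V=4.0000
k=1 load: inc=4.000000, refl=4.000000·0.200000=0.8000; V=0.000000+4.000000+0.800000=4.8000
k=2 src: inc=0.800000, refl=0.800000·0.200000=0.1600; V=4.000000+0.800000+0.160000=4.9600
k=3 load: inc=0.160000, refl=0.160000·0.200000=0.0320; V=4.800000+0.160000+0.032000=4.9920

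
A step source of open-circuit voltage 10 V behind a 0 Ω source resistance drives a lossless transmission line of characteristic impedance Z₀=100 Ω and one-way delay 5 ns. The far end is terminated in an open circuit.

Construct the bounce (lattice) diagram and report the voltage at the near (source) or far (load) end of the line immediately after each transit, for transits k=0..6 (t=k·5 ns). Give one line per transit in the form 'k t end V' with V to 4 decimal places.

0 0 source 10.0000
1 5 load 20.0000
2 10 source 10.0000
3 15 load 0.0000
4 20 source 10.0000
5 25 load 20.0000
6 30 source 10.0000

Γ_L=1.000000, Γ_S=-1.000000; launch V₁=10·100/100=10.000000
k=0 src: V=10.0000
k=1 load: inc=10.000000, refl=10.000000·1.000000=10.0000; V=0.000000+10.000000+10.000000=20.0000
k=2 src: inc=10.000000, refl=10.000000·-1.000000=-10.0000; V=10.000000+10.000000+-10.000000=10.0000
k=3 load: inc=-10.000000, refl=-10.000000·1.000000=-10.0000; V=20.000000+-10.000000+-10.000000=0.0000
k=4 src: inc=-10.000000, refl=-10.000000·-1.000000=10.0000; V=10.000000+-10.000000+10.000000=10.0000
k=5 load: inc=10.000000, refl=10.000000·1.000000=10.0000; V=0.000000+10.000000+10.000000=20.0000
k=6 src: inc=10.000000, refl=10.000000·-1.000000=-10.0000; V=10.000000+10.000000+-10.000000=10.0000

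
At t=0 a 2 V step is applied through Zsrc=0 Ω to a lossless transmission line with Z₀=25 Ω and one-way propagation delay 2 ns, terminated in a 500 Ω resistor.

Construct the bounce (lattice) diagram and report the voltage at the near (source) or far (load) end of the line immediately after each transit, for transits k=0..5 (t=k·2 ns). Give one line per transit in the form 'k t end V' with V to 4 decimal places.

Γ_L=0.904762, Γ_S=-1.000000; launch V₁=2·25/25=2.000000
k=0 src: V=2.0000
k=1 load: inc=2.000000, refl=2.000000·0.904762=1.8095; V=0.000000+2.000000+1.809524=3.8095
k=2 src: inc=1.809524, refl=1.809524·-1.000000=-1.8095; V=2.000000+1.809524+-1.809524=2.0000
k=3 load: inc=-1.809524, refl=-1.809524·0.904762=-1.6372; V=3.809524+-1.809524+-1.637188=0.3628
k=4 src: inc=-1.637188, refl=-1.637188·-1.000000=1.6372; V=2.000000+-1.637188+1.637188=2.0000
k=5 load: inc=1.637188, refl=1.637188·0.904762=1.4813; V=0.362812+1.637188+1.481266=3.4813

0 0 source 2.0000
1 2 load 3.8095
2 4 source 2.0000
3 6 load 0.3628
4 8 source 2.0000
5 10 load 3.4813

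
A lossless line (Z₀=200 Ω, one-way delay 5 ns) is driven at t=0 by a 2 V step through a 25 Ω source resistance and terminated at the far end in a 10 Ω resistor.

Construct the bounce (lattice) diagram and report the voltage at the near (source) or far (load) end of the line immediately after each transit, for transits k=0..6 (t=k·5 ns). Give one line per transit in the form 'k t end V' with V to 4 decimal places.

Γ_L=-0.904762, Γ_S=-0.777778; launch V₁=2·200/225=1.777778
k=0 src: V=1.7778
k=1 load: inc=1.777778, refl=1.777778·-0.904762=-1.6085; V=0.000000+1.777778+-1.608466=0.1693
k=2 src: inc=-1.608466, refl=-1.608466·-0.777778=1.2510; V=1.777778+-1.608466+1.251029=1.4203
k=3 load: inc=1.251029, refl=1.251029·-0.904762=-1.1319; V=0.169312+1.251029+-1.131883=0.2885
k=4 src: inc=-1.131883, refl=-1.131883·-0.777778=0.8804; V=1.420341+-1.131883+0.880354=1.1688
k=5 load: inc=0.880354, refl=0.880354·-0.904762=-0.7965; V=0.288458+0.880354+-0.796510=0.3723
k=6 src: inc=-0.796510, refl=-0.796510·-0.777778=0.6195; V=1.168811+-0.796510+0.619508=0.9918

0 0 source 1.7778
1 5 load 0.1693
2 10 source 1.4203
3 15 load 0.2885
4 20 source 1.1688
5 25 load 0.3723
6 30 source 0.9918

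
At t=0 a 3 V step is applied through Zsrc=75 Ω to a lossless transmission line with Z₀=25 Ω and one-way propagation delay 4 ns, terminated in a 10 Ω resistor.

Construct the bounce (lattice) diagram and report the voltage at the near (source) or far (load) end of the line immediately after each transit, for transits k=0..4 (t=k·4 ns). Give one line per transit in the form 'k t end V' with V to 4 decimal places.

Γ_L=-0.428571, Γ_S=0.500000; launch V₁=3·25/100=0.750000
k=0 src: V=0.7500
k=1 load: inc=0.750000, refl=0.750000·-0.428571=-0.3214; V=0.000000+0.750000+-0.321429=0.4286
k=2 src: inc=-0.321429, refl=-0.321429·0.500000=-0.1607; V=0.750000+-0.321429+-0.160714=0.2679
k=3 load: inc=-0.160714, refl=-0.160714·-0.428571=0.0689; V=0.428571+-0.160714+0.068878=0.3367
k=4 src: inc=0.068878, refl=0.068878·0.500000=0.0344; V=0.267857+0.068878+0.034439=0.3712

0 0 source 0.7500
1 4 load 0.4286
2 8 source 0.2679
3 12 load 0.3367
4 16 source 0.3712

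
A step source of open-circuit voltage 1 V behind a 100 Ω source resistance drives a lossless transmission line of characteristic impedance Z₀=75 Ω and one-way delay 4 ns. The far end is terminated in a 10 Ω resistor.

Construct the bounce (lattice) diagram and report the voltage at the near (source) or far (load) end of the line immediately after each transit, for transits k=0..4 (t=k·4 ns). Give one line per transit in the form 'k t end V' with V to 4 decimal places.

0 0 source 0.4286
1 4 load 0.1008
2 8 source 0.0540
3 12 load 0.0898
4 16 source 0.0949

Γ_L=-0.764706, Γ_S=0.142857; launch V₁=1·75/175=0.428571
k=0 src: V=0.4286
k=1 load: inc=0.428571, refl=0.428571·-0.764706=-0.3277; V=0.000000+0.428571+-0.327731=0.1008
k=2 src: inc=-0.327731, refl=-0.327731·0.142857=-0.0468; V=0.428571+-0.327731+-0.046819=0.0540
k=3 load: inc=-0.046819, refl=-0.046819·-0.764706=0.0358; V=0.100840+-0.046819+0.035803=0.0898
k=4 src: inc=0.035803, refl=0.035803·0.142857=0.0051; V=0.054022+0.035803+0.005115=0.0949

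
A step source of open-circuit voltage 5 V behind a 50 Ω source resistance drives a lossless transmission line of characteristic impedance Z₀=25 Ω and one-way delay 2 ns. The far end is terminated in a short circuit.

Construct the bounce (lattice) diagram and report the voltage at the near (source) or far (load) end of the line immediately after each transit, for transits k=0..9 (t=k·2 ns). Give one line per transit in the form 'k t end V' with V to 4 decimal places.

Γ_L=-1.000000, Γ_S=0.333333; launch V₁=5·25/75=1.666667
k=0 src: V=1.6667
k=1 load: inc=1.666667, refl=1.666667·-1.000000=-1.6667; V=0.000000+1.666667+-1.666667=0.0000
k=2 src: inc=-1.666667, refl=-1.666667·0.333333=-0.5556; V=1.666667+-1.666667+-0.555556=-0.5556
k=3 load: inc=-0.555556, refl=-0.555556·-1.000000=0.5556; V=0.000000+-0.555556+0.555556=0.0000
k=4 src: inc=0.555556, refl=0.555556·0.333333=0.1852; V=-0.555556+0.555556+0.185185=0.1852
k=5 load: inc=0.185185, refl=0.185185·-1.000000=-0.1852; V=0.000000+0.185185+-0.185185=0.0000
k=6 src: inc=-0.185185, refl=-0.185185·0.333333=-0.0617; V=0.185185+-0.185185+-0.061728=-0.0617
k=7 load: inc=-0.061728, refl=-0.061728·-1.000000=0.0617; V=0.000000+-0.061728+0.061728=0.0000
k=8 src: inc=0.061728, refl=0.061728·0.333333=0.0206; V=-0.061728+0.061728+0.020576=0.0206
k=9 load: inc=0.020576, refl=0.020576·-1.000000=-0.0206; V=0.000000+0.020576+-0.020576=0.0000

0 0 source 1.6667
1 2 load 0.0000
2 4 source -0.5556
3 6 load 0.0000
4 8 source 0.1852
5 10 load 0.0000
6 12 source -0.0617
7 14 load 0.0000
8 16 source 0.0206
9 18 load 0.0000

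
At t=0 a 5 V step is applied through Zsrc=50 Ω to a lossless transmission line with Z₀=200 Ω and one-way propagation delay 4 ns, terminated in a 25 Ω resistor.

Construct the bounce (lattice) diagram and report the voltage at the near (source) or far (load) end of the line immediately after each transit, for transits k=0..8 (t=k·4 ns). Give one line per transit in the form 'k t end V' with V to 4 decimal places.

0 0 source 4.0000
1 4 load 0.8889
2 8 source 2.7556
3 12 load 1.3037
4 16 source 2.1748
5 20 load 1.4973
6 24 source 1.9038
7 28 load 1.5876
8 32 source 1.7773

Γ_L=-0.777778, Γ_S=-0.600000; launch V₁=5·200/250=4.000000
k=0 src: V=4.0000
k=1 load: inc=4.000000, refl=4.000000·-0.777778=-3.1111; V=0.000000+4.000000+-3.111111=0.8889
k=2 src: inc=-3.111111, refl=-3.111111·-0.600000=1.8667; V=4.000000+-3.111111+1.866667=2.7556
k=3 load: inc=1.866667, refl=1.866667·-0.777778=-1.4519; V=0.888889+1.866667+-1.451852=1.3037
k=4 src: inc=-1.451852, refl=-1.451852·-0.600000=0.8711; V=2.755556+-1.451852+0.871111=2.1748
k=5 load: inc=0.871111, refl=0.871111·-0.777778=-0.6775; V=1.303704+0.871111+-0.677531=1.4973
k=6 src: inc=-0.677531, refl=-0.677531·-0.600000=0.4065; V=2.174815+-0.677531+0.406519=1.9038
k=7 load: inc=0.406519, refl=0.406519·-0.777778=-0.3162; V=1.497284+0.406519+-0.316181=1.5876
k=8 src: inc=-0.316181, refl=-0.316181·-0.600000=0.1897; V=1.903802+-0.316181+0.189709=1.7773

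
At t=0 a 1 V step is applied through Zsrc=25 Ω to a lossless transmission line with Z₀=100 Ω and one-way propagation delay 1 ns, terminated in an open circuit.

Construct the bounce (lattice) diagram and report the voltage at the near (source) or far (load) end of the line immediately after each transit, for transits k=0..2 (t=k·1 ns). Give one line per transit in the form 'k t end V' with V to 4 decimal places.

Γ_L=1.000000, Γ_S=-0.600000; launch V₁=1·100/125=0.800000
k=0 src: V=0.8000
k=1 load: inc=0.800000, refl=0.800000·1.000000=0.8000; V=0.000000+0.800000+0.800000=1.6000
k=2 src: inc=0.800000, refl=0.800000·-0.600000=-0.4800; V=0.800000+0.800000+-0.480000=1.1200

0 0 source 0.8000
1 1 load 1.6000
2 2 source 1.1200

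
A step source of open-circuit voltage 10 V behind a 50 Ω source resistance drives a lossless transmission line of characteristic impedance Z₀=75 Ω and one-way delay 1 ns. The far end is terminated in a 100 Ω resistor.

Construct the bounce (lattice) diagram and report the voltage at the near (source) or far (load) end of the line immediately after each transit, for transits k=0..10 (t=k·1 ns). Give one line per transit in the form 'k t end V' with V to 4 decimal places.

Γ_L=0.142857, Γ_S=-0.200000; launch V₁=10·75/125=6.000000
k=0 src: V=6.0000
k=1 load: inc=6.000000, refl=6.000000·0.142857=0.8571; V=0.000000+6.000000+0.857143=6.8571
k=2 src: inc=0.857143, refl=0.857143·-0.200000=-0.1714; V=6.000000+0.857143+-0.171429=6.6857
k=3 load: inc=-0.171429, refl=-0.171429·0.142857=-0.0245; V=6.857143+-0.171429+-0.024490=6.6612
k=4 src: inc=-0.024490, refl=-0.024490·-0.200000=0.0049; V=6.685714+-0.024490+0.004898=6.6661
k=5 load: inc=0.004898, refl=0.004898·0.142857=0.0007; V=6.661224+0.004898+0.000700=6.6668
k=6 src: inc=0.000700, refl=0.000700·-0.200000=-0.0001; V=6.666122+0.000700+-0.000140=6.6667
k=7 load: inc=-0.000140, refl=-0.000140·0.142857=-0.0000; V=6.666822+-0.000140+-0.000020=6.6667
k=8 src: inc=-0.000020, refl=-0.000020·-0.200000=0.0000; V=6.666682+-0.000020+0.000004=6.6667
k=9 load: inc=0.000004, refl=0.000004·0.142857=0.0000; V=6.666662+0.000004+0.000001=6.6667
k=10 src: inc=0.000001, refl=0.000001·-0.200000=-0.0000; V=6.666666+0.000001+-0.000000=6.6667

0 0 source 6.0000
1 1 load 6.8571
2 2 source 6.6857
3 3 load 6.6612
4 4 source 6.6661
5 5 load 6.6668
6 6 source 6.6667
7 7 load 6.6667
8 8 source 6.6667
9 9 load 6.6667
10 10 source 6.6667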